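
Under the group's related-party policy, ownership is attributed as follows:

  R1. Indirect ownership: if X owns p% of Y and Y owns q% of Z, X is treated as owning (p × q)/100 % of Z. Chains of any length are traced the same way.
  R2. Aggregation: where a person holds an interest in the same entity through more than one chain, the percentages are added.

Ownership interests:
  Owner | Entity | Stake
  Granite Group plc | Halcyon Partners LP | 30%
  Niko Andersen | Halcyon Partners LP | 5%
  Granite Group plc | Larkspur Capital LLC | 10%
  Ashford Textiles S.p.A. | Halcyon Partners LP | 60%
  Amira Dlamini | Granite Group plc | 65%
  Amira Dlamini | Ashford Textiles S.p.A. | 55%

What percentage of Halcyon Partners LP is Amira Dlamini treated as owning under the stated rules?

52.5%

Chain via Ashford Textiles S.p.A. (R1): 55% × 60% = 33% of Halcyon Partners LP.
Chain via Granite Group plc (R1): 65% × 30% = 19.5% of Halcyon Partners LP.
Aggregating (R2): 33% + 19.5% = 52.5%.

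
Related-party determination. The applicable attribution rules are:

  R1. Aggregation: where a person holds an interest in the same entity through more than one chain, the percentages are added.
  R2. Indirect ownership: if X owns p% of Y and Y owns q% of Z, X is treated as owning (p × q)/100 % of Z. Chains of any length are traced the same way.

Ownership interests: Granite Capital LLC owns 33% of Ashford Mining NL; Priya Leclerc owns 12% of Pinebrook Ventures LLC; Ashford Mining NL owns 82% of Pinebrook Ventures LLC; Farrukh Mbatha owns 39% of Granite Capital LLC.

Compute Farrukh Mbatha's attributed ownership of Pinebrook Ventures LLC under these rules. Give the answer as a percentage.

Chain via Granite Capital LLC → Ashford Mining NL (R2): 39% × 33% × 82% = 10.5534% of Pinebrook Ventures LLC.

10.5534%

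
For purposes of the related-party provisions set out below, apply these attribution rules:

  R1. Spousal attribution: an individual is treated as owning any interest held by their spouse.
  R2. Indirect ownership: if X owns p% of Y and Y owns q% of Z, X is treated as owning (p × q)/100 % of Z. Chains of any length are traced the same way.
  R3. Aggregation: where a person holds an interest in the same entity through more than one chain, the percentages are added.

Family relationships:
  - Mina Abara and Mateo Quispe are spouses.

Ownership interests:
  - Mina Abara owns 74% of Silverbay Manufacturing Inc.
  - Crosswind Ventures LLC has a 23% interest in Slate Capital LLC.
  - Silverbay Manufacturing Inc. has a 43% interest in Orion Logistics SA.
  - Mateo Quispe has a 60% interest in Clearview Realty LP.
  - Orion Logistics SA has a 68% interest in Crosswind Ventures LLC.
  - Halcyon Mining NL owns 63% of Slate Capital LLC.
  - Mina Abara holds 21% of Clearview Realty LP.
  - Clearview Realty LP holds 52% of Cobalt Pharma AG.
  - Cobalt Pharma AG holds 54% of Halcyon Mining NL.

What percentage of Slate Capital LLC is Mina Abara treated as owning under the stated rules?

By spousal attribution (R1), Mina Abara is treated as also owning Mateo Quispe's interest in Clearview Realty LP, giving 21% + 60% = 81%.
Chain via Silverbay Manufacturing Inc. → Orion Logistics SA → Crosswind Ventures LLC (R2): 74% × 43% × 68% × 23% = 4.976648% of Slate Capital LLC.
Chain via Clearview Realty LP → Cobalt Pharma AG → Halcyon Mining NL (R2): 81% × 52% × 54% × 63% = 14.329224% of Slate Capital LLC.
Aggregating (R3): 4.976648% + 14.329224% = 19.305872%.

19.305872%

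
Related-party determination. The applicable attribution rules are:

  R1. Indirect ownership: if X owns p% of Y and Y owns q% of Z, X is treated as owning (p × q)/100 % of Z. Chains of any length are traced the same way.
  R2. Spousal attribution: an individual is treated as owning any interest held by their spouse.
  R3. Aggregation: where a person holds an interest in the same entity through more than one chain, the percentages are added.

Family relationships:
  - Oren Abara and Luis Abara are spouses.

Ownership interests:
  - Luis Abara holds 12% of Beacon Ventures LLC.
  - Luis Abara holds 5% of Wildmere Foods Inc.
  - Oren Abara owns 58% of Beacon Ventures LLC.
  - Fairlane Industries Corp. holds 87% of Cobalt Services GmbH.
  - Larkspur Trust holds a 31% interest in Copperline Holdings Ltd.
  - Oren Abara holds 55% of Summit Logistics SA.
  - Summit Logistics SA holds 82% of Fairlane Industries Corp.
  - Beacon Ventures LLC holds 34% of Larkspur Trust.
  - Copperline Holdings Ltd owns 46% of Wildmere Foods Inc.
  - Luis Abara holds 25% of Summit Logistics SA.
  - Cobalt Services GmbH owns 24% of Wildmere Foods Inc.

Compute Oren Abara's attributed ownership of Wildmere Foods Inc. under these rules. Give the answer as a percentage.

22.09116%

By spousal attribution (R2), Oren Abara is treated as also owning Luis Abara's interest in Beacon Ventures LLC, giving 58% + 12% = 70%.
By spousal attribution (R2), Oren Abara is treated as also owning Luis Abara's interest in Summit Logistics SA, giving 55% + 25% = 80%.
By spousal attribution (R2), Oren Abara is treated as owning Luis Abara's 5% interest in Wildmere Foods Inc.
Chain via Beacon Ventures LLC → Larkspur Trust → Copperline Holdings Ltd (R1): 70% × 34% × 31% × 46% = 3.39388% of Wildmere Foods Inc.
Chain via Summit Logistics SA → Fairlane Industries Corp. → Cobalt Services GmbH (R1): 80% × 82% × 87% × 24% = 13.69728% of Wildmere Foods Inc.
Direct interest in Wildmere Foods Inc: 5%.
Aggregating (R3): 3.39388% + 13.69728% + 5% = 22.09116%.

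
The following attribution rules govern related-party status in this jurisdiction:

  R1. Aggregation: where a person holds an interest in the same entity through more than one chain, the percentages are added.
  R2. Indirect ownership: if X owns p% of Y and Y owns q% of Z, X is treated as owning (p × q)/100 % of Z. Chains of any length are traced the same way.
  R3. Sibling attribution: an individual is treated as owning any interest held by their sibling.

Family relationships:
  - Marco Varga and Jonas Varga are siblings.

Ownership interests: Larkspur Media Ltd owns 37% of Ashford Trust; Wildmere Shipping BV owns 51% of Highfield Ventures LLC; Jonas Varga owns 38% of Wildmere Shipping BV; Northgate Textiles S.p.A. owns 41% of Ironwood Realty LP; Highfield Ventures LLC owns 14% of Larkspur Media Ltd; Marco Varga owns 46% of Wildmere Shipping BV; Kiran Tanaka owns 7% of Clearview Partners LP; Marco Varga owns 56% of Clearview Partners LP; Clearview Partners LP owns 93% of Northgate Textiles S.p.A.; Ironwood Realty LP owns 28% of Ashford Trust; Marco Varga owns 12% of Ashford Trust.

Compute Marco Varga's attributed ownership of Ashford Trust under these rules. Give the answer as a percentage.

20.197896%

By sibling attribution (R3), Marco Varga is treated as also owning Jonas Varga's interest in Wildmere Shipping BV, giving 46% + 38% = 84%.
Chain via Clearview Partners LP → Northgate Textiles S.p.A. → Ironwood Realty LP (R2): 56% × 93% × 41% × 28% = 5.978784% of Ashford Trust.
Chain via Wildmere Shipping BV → Highfield Ventures LLC → Larkspur Media Ltd (R2): 84% × 51% × 14% × 37% = 2.219112% of Ashford Trust.
Direct interest in Ashford Trust: 12%.
Aggregating (R1): 5.978784% + 2.219112% + 12% = 20.197896%.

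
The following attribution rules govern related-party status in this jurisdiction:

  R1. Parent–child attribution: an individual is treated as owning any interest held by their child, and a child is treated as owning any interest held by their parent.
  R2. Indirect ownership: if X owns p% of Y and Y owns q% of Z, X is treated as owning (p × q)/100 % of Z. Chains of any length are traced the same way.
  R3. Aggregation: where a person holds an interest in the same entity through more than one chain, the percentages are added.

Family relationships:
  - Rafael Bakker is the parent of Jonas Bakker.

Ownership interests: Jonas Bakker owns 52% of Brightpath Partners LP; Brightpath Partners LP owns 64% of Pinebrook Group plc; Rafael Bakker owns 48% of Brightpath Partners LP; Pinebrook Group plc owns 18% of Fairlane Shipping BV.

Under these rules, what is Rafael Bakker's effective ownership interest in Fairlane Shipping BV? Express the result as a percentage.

By parent–child attribution (R1), Rafael Bakker is treated as also owning Jonas Bakker's interest in Brightpath Partners LP, giving 48% + 52% = 100%.
Chain via Brightpath Partners LP → Pinebrook Group plc (R2): 100% × 64% × 18% = 11.52% of Fairlane Shipping BV.

11.52%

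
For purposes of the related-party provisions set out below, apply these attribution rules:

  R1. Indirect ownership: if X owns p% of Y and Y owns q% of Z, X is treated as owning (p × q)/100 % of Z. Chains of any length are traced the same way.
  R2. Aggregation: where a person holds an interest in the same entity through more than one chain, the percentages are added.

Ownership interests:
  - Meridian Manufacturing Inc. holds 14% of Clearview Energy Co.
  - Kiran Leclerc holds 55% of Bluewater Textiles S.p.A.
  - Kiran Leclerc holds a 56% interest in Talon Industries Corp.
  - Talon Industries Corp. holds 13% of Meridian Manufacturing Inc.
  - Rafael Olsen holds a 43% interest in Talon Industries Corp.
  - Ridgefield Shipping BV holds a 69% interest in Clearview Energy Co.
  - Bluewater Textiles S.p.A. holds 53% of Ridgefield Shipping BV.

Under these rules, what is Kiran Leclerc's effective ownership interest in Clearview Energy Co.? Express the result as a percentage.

21.1327%

Chain via Talon Industries Corp. → Meridian Manufacturing Inc. (R1): 56% × 13% × 14% = 1.0192% of Clearview Energy Co.
Chain via Bluewater Textiles S.p.A. → Ridgefield Shipping BV (R1): 55% × 53% × 69% = 20.1135% of Clearview Energy Co.
Aggregating (R2): 1.0192% + 20.1135% = 21.1327%.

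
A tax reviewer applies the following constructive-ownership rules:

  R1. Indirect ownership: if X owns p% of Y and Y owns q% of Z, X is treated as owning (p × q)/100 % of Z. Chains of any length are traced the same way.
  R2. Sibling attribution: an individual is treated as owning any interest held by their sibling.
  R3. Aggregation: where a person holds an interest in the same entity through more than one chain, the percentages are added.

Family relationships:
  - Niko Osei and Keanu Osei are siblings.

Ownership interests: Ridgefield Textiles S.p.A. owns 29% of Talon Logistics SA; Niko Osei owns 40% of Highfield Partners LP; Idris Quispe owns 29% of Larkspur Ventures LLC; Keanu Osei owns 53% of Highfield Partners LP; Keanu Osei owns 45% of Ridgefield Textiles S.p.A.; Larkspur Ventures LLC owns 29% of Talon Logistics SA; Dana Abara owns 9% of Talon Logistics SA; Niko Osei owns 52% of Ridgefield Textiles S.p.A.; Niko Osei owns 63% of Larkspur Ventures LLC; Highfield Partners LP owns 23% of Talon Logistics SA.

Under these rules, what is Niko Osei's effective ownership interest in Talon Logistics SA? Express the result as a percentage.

67.79%

By sibling attribution (R2), Niko Osei is treated as also owning Keanu Osei's interest in Highfield Partners LP, giving 40% + 53% = 93%.
By sibling attribution (R2), Niko Osei is treated as also owning Keanu Osei's interest in Ridgefield Textiles S.p.A, giving 52% + 45% = 97%.
Chain via Highfield Partners LP (R1): 93% × 23% = 21.39% of Talon Logistics SA.
Chain via Ridgefield Textiles S.p.A. (R1): 97% × 29% = 28.13% of Talon Logistics SA.
Chain via Larkspur Ventures LLC (R1): 63% × 29% = 18.27% of Talon Logistics SA.
Aggregating (R3): 21.39% + 28.13% + 18.27% = 67.79%.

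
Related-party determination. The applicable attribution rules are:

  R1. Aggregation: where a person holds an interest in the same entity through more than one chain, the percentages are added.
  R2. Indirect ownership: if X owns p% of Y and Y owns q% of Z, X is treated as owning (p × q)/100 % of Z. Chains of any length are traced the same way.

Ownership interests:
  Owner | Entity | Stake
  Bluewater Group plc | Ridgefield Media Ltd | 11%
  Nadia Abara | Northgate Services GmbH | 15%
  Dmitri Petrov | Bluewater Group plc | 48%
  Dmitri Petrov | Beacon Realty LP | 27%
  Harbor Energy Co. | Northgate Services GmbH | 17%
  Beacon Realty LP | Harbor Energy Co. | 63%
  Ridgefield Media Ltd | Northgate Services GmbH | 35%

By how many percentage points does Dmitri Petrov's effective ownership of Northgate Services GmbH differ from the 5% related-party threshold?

Chain via Bluewater Group plc → Ridgefield Media Ltd (R2): 48% × 11% × 35% = 1.848% of Northgate Services GmbH.
Chain via Beacon Realty LP → Harbor Energy Co. (R2): 27% × 63% × 17% = 2.8917% of Northgate Services GmbH.
Aggregating (R1): 1.848% + 2.8917% = 4.7397%.
4.7397% falls short of the 5% threshold by 0.2603 percentage points.

0.2603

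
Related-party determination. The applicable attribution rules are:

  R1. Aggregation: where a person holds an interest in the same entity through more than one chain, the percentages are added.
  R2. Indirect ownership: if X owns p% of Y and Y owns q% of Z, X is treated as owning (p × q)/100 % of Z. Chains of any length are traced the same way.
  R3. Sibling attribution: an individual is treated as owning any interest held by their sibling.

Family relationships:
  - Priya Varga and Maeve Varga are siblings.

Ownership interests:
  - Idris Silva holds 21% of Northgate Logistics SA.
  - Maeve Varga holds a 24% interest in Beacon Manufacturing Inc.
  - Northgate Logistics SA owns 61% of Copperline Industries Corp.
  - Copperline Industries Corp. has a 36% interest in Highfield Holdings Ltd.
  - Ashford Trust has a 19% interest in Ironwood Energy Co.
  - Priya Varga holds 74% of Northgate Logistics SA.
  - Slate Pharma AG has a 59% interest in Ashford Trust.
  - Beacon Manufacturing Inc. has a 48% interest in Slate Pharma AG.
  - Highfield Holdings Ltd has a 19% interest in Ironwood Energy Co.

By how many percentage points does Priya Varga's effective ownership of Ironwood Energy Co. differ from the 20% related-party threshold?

By sibling attribution (R3), Priya Varga is treated as owning Maeve Varga's 24% interest in Beacon Manufacturing Inc.
Chain via Northgate Logistics SA → Copperline Industries Corp. → Highfield Holdings Ltd (R2): 74% × 61% × 36% × 19% = 3.087576% of Ironwood Energy Co.
Chain via Beacon Manufacturing Inc. → Slate Pharma AG → Ashford Trust (R2): 24% × 48% × 59% × 19% = 1.291392% of Ironwood Energy Co.
Aggregating (R1): 3.087576% + 1.291392% = 4.378968%.
4.378968% falls short of the 20% threshold by 15.621032 percentage points.

15.621032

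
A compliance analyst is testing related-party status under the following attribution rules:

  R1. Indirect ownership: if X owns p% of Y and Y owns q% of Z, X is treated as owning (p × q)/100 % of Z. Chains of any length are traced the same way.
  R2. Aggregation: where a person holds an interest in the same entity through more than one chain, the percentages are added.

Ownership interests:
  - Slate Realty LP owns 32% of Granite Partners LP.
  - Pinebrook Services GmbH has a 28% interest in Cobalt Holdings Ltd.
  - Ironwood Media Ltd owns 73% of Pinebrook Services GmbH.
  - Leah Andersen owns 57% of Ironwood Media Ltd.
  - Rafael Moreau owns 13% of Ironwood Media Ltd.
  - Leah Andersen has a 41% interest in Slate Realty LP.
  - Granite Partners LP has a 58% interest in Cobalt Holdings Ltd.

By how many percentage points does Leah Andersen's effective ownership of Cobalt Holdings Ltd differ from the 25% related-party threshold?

Chain via Slate Realty LP → Granite Partners LP (R1): 41% × 32% × 58% = 7.6096% of Cobalt Holdings Ltd.
Chain via Ironwood Media Ltd → Pinebrook Services GmbH (R1): 57% × 73% × 28% = 11.6508% of Cobalt Holdings Ltd.
Aggregating (R2): 7.6096% + 11.6508% = 19.2604%.
19.2604% falls short of the 25% threshold by 5.7396 percentage points.

5.7396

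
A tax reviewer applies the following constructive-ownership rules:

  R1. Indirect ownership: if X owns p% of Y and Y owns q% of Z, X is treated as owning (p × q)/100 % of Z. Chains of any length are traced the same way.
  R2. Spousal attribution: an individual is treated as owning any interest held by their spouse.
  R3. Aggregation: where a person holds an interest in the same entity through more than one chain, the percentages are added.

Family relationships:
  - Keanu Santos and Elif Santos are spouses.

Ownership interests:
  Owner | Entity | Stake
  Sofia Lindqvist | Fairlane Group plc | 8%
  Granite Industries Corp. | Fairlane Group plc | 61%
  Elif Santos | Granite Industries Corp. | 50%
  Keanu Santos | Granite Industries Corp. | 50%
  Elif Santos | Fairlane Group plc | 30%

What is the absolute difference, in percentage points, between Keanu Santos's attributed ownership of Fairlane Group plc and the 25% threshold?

By spousal attribution (R2), Keanu Santos is treated as also owning Elif Santos's interest in Granite Industries Corp, giving 50% + 50% = 100%.
By spousal attribution (R2), Keanu Santos is treated as owning Elif Santos's 30% interest in Fairlane Group plc.
Chain via Granite Industries Corp. (R1): 100% × 61% = 61% of Fairlane Group plc.
Direct interest in Fairlane Group plc: 30%.
Aggregating (R3): 61% + 30% = 91%.
91% exceeds the 25% threshold by 66 percentage points.

66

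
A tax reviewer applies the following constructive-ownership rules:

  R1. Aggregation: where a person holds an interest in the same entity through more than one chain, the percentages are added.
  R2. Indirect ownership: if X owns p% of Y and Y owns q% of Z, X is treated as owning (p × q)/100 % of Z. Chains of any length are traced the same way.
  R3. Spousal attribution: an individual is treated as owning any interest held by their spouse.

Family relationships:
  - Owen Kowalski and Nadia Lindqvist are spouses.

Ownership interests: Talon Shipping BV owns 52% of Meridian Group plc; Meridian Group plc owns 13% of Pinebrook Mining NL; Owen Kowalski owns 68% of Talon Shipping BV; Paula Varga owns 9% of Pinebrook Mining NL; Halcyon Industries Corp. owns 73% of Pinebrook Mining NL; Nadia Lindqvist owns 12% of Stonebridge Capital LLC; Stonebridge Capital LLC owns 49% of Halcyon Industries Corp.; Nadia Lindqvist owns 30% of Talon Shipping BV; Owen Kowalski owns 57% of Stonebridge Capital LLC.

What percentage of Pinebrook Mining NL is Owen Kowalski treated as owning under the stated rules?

31.3061%

By spousal attribution (R3), Owen Kowalski is treated as also owning Nadia Lindqvist's interest in Stonebridge Capital LLC, giving 57% + 12% = 69%.
By spousal attribution (R3), Owen Kowalski is treated as also owning Nadia Lindqvist's interest in Talon Shipping BV, giving 68% + 30% = 98%.
Chain via Stonebridge Capital LLC → Halcyon Industries Corp. (R2): 69% × 49% × 73% = 24.6813% of Pinebrook Mining NL.
Chain via Talon Shipping BV → Meridian Group plc (R2): 98% × 52% × 13% = 6.6248% of Pinebrook Mining NL.
Aggregating (R1): 24.6813% + 6.6248% = 31.3061%.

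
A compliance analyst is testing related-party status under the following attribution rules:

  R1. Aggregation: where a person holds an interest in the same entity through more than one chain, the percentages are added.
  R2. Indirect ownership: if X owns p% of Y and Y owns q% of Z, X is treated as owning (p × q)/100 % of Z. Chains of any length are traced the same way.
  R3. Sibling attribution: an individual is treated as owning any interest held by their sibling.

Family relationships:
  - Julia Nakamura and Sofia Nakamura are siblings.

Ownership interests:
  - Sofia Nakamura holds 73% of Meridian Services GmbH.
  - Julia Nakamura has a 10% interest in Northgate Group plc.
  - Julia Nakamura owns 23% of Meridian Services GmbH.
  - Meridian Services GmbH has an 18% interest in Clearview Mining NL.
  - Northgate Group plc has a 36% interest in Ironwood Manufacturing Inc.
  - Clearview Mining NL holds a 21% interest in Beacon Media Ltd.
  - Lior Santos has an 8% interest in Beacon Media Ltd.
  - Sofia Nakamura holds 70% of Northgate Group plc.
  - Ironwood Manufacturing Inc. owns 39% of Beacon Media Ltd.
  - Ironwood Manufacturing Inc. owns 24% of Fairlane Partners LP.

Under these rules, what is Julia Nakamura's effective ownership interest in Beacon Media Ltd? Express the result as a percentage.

14.8608%

By sibling attribution (R3), Julia Nakamura is treated as also owning Sofia Nakamura's interest in Meridian Services GmbH, giving 23% + 73% = 96%.
By sibling attribution (R3), Julia Nakamura is treated as also owning Sofia Nakamura's interest in Northgate Group plc, giving 10% + 70% = 80%.
Chain via Meridian Services GmbH → Clearview Mining NL (R2): 96% × 18% × 21% = 3.6288% of Beacon Media Ltd.
Chain via Northgate Group plc → Ironwood Manufacturing Inc. (R2): 80% × 36% × 39% = 11.232% of Beacon Media Ltd.
Aggregating (R1): 3.6288% + 11.232% = 14.8608%.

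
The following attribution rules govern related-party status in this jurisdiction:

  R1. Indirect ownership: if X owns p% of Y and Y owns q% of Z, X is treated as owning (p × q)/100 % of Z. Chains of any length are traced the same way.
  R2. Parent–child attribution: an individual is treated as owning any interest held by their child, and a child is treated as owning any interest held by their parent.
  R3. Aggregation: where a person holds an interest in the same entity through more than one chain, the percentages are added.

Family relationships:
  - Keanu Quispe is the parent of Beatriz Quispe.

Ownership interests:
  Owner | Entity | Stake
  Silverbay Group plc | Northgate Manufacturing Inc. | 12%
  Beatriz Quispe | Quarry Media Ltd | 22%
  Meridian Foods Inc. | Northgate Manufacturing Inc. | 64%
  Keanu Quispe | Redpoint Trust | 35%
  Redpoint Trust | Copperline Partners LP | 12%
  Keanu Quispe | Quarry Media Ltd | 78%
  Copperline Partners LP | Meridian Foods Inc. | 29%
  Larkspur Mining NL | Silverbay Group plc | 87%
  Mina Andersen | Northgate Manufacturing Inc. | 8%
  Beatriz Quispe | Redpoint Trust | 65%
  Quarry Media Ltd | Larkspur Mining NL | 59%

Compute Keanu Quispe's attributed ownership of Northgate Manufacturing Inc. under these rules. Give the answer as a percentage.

8.3868%

By parent–child attribution (R2), Keanu Quispe is treated as also owning Beatriz Quispe's interest in Redpoint Trust, giving 35% + 65% = 100%.
By parent–child attribution (R2), Keanu Quispe is treated as also owning Beatriz Quispe's interest in Quarry Media Ltd, giving 78% + 22% = 100%.
Chain via Redpoint Trust → Copperline Partners LP → Meridian Foods Inc. (R1): 100% × 12% × 29% × 64% = 2.2272% of Northgate Manufacturing Inc.
Chain via Quarry Media Ltd → Larkspur Mining NL → Silverbay Group plc (R1): 100% × 59% × 87% × 12% = 6.1596% of Northgate Manufacturing Inc.
Aggregating (R3): 2.2272% + 6.1596% = 8.3868%.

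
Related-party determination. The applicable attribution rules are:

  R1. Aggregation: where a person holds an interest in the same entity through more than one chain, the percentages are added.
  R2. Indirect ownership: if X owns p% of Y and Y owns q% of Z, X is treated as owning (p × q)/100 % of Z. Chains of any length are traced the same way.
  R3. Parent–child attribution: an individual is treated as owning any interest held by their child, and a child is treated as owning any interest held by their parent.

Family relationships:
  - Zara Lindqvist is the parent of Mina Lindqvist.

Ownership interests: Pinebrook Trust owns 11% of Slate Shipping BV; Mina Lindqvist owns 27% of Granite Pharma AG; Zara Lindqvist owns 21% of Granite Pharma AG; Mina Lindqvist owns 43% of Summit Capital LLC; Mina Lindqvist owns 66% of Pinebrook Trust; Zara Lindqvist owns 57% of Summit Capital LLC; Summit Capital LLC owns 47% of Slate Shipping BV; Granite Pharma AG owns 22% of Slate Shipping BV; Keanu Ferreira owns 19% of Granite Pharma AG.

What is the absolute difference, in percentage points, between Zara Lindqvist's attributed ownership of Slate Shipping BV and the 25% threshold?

39.82

By parent–child attribution (R3), Zara Lindqvist is treated as also owning Mina Lindqvist's interest in Granite Pharma AG, giving 21% + 27% = 48%.
By parent–child attribution (R3), Zara Lindqvist is treated as also owning Mina Lindqvist's interest in Summit Capital LLC, giving 57% + 43% = 100%.
By parent–child attribution (R3), Zara Lindqvist is treated as owning Mina Lindqvist's 66% interest in Pinebrook Trust.
Chain via Granite Pharma AG (R2): 48% × 22% = 10.56% of Slate Shipping BV.
Chain via Summit Capital LLC (R2): 100% × 47% = 47% of Slate Shipping BV.
Chain via Pinebrook Trust (R2): 66% × 11% = 7.26% of Slate Shipping BV.
Aggregating (R1): 10.56% + 47% + 7.26% = 64.82%.
64.82% exceeds the 25% threshold by 39.82 percentage points.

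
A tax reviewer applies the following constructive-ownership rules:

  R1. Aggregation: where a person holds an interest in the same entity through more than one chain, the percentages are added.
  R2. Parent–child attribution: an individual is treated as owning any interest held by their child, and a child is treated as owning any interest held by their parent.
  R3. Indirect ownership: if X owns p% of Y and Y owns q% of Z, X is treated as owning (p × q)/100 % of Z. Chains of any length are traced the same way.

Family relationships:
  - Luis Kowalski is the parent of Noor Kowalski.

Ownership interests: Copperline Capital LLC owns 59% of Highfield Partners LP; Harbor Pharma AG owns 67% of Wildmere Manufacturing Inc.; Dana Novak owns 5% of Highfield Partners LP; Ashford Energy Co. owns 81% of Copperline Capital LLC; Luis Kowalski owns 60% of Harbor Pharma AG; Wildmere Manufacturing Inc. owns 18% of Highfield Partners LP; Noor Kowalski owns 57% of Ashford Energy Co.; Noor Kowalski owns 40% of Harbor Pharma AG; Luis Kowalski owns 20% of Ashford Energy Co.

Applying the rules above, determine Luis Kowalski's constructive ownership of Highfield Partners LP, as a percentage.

48.8583%

By parent–child attribution (R2), Luis Kowalski is treated as also owning Noor Kowalski's interest in Harbor Pharma AG, giving 60% + 40% = 100%.
By parent–child attribution (R2), Luis Kowalski is treated as also owning Noor Kowalski's interest in Ashford Energy Co, giving 20% + 57% = 77%.
Chain via Harbor Pharma AG → Wildmere Manufacturing Inc. (R3): 100% × 67% × 18% = 12.06% of Highfield Partners LP.
Chain via Ashford Energy Co. → Copperline Capital LLC (R3): 77% × 81% × 59% = 36.7983% of Highfield Partners LP.
Aggregating (R1): 12.06% + 36.7983% = 48.8583%.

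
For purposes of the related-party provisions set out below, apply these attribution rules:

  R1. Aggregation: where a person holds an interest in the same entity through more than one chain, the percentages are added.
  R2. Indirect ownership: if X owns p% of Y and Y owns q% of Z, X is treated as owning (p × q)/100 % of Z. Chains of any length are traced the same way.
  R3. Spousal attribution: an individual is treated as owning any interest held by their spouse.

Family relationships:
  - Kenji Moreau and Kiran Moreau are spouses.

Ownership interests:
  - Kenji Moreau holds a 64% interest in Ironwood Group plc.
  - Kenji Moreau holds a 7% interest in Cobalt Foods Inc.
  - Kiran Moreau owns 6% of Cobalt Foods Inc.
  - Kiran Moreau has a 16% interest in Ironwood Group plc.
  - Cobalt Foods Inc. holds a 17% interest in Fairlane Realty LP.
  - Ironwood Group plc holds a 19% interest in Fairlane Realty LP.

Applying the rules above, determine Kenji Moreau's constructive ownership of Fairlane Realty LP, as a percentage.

17.41%

By spousal attribution (R3), Kenji Moreau is treated as also owning Kiran Moreau's interest in Cobalt Foods Inc, giving 7% + 6% = 13%.
By spousal attribution (R3), Kenji Moreau is treated as also owning Kiran Moreau's interest in Ironwood Group plc, giving 64% + 16% = 80%.
Chain via Cobalt Foods Inc. (R2): 13% × 17% = 2.21% of Fairlane Realty LP.
Chain via Ironwood Group plc (R2): 80% × 19% = 15.2% of Fairlane Realty LP.
Aggregating (R1): 2.21% + 15.2% = 17.41%.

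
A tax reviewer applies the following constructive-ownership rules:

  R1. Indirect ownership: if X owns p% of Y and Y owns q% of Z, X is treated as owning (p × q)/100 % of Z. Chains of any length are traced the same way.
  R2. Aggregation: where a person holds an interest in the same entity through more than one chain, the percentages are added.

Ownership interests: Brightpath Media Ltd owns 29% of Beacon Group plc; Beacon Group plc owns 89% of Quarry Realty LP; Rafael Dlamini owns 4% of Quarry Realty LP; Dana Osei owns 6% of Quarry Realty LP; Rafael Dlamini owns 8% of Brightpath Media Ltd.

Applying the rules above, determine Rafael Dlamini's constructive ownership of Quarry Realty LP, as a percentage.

6.0648%

Chain via Brightpath Media Ltd → Beacon Group plc (R1): 8% × 29% × 89% = 2.0648% of Quarry Realty LP.
Direct interest in Quarry Realty LP: 4%.
Aggregating (R2): 2.0648% + 4% = 6.0648%.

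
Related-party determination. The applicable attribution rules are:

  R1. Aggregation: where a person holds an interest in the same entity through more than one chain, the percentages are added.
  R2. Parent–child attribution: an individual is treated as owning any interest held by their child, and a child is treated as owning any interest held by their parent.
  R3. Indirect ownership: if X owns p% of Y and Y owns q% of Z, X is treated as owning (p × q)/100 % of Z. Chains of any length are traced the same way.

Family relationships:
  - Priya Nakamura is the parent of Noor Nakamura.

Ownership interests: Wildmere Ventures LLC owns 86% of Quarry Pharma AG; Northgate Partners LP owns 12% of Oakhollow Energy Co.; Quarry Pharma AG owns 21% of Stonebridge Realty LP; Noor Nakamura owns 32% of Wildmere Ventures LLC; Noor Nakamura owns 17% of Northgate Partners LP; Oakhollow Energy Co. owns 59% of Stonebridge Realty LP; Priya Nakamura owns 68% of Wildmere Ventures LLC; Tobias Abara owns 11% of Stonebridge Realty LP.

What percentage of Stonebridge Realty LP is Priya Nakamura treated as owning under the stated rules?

19.2636%

By parent–child attribution (R2), Priya Nakamura is treated as also owning Noor Nakamura's interest in Wildmere Ventures LLC, giving 68% + 32% = 100%.
By parent–child attribution (R2), Priya Nakamura is treated as owning Noor Nakamura's 17% interest in Northgate Partners LP.
Chain via Wildmere Ventures LLC → Quarry Pharma AG (R3): 100% × 86% × 21% = 18.06% of Stonebridge Realty LP.
Chain via Northgate Partners LP → Oakhollow Energy Co. (R3): 17% × 12% × 59% = 1.2036% of Stonebridge Realty LP.
Aggregating (R1): 18.06% + 1.2036% = 19.2636%.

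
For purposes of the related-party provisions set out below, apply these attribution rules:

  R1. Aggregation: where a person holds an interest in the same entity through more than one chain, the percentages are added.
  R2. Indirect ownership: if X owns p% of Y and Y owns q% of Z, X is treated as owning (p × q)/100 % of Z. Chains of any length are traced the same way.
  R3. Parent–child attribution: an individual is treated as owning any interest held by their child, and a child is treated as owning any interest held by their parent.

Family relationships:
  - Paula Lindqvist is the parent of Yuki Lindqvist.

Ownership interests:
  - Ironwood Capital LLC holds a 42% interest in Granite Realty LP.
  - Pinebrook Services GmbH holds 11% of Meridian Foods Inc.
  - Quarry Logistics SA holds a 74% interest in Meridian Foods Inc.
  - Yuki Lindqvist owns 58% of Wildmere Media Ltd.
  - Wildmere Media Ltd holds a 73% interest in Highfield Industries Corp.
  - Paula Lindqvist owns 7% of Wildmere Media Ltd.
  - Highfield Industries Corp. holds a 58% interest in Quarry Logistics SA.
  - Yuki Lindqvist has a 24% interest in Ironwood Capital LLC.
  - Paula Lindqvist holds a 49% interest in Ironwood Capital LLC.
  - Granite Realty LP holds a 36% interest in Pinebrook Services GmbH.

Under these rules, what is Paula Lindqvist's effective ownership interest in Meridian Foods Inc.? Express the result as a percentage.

21.579676%

By parent–child attribution (R3), Paula Lindqvist is treated as also owning Yuki Lindqvist's interest in Ironwood Capital LLC, giving 49% + 24% = 73%.
By parent–child attribution (R3), Paula Lindqvist is treated as also owning Yuki Lindqvist's interest in Wildmere Media Ltd, giving 7% + 58% = 65%.
Chain via Ironwood Capital LLC → Granite Realty LP → Pinebrook Services GmbH (R2): 73% × 42% × 36% × 11% = 1.214136% of Meridian Foods Inc.
Chain via Wildmere Media Ltd → Highfield Industries Corp. → Quarry Logistics SA (R2): 65% × 73% × 58% × 74% = 20.36554% of Meridian Foods Inc.
Aggregating (R1): 1.214136% + 20.36554% = 21.579676%.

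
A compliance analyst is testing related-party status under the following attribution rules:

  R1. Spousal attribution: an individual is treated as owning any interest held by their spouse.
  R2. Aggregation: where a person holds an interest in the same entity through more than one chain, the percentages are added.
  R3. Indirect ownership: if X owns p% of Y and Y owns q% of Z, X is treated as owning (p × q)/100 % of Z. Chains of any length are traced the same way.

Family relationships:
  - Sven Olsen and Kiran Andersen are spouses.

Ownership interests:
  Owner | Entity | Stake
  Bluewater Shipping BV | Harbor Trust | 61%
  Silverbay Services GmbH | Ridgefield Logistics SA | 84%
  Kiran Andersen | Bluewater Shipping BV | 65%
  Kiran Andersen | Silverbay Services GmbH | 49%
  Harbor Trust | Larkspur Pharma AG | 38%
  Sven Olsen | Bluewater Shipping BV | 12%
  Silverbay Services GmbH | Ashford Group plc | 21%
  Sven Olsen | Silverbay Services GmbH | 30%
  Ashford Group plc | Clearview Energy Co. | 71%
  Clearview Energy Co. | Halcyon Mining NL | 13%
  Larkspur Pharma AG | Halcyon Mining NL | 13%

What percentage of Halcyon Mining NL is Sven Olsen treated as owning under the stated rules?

By spousal attribution (R1), Sven Olsen is treated as also owning Kiran Andersen's interest in Bluewater Shipping BV, giving 12% + 65% = 77%.
By spousal attribution (R1), Sven Olsen is treated as also owning Kiran Andersen's interest in Silverbay Services GmbH, giving 30% + 49% = 79%.
Chain via Bluewater Shipping BV → Harbor Trust → Larkspur Pharma AG (R3): 77% × 61% × 38% × 13% = 2.320318% of Halcyon Mining NL.
Chain via Silverbay Services GmbH → Ashford Group plc → Clearview Energy Co. (R3): 79% × 21% × 71% × 13% = 1.531257% of Halcyon Mining NL.
Aggregating (R2): 2.320318% + 1.531257% = 3.851575%.

3.851575%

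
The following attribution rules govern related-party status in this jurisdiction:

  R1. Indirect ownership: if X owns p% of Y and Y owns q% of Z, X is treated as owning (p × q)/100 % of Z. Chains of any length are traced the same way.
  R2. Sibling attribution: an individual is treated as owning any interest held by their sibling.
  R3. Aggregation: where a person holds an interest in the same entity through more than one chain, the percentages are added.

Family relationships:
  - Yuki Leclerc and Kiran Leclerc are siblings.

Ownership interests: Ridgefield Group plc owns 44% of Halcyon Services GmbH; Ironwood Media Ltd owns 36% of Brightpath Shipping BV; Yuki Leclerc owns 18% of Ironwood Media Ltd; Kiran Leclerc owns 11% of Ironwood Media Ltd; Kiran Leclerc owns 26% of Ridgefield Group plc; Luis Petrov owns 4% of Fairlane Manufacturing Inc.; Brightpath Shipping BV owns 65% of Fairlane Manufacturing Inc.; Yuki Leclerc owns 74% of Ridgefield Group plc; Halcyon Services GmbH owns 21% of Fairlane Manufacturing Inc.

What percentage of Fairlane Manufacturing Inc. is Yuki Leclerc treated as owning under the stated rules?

16.026%

By sibling attribution (R2), Yuki Leclerc is treated as also owning Kiran Leclerc's interest in Ironwood Media Ltd, giving 18% + 11% = 29%.
By sibling attribution (R2), Yuki Leclerc is treated as also owning Kiran Leclerc's interest in Ridgefield Group plc, giving 74% + 26% = 100%.
Chain via Ironwood Media Ltd → Brightpath Shipping BV (R1): 29% × 36% × 65% = 6.786% of Fairlane Manufacturing Inc.
Chain via Ridgefield Group plc → Halcyon Services GmbH (R1): 100% × 44% × 21% = 9.24% of Fairlane Manufacturing Inc.
Aggregating (R3): 6.786% + 9.24% = 16.026%.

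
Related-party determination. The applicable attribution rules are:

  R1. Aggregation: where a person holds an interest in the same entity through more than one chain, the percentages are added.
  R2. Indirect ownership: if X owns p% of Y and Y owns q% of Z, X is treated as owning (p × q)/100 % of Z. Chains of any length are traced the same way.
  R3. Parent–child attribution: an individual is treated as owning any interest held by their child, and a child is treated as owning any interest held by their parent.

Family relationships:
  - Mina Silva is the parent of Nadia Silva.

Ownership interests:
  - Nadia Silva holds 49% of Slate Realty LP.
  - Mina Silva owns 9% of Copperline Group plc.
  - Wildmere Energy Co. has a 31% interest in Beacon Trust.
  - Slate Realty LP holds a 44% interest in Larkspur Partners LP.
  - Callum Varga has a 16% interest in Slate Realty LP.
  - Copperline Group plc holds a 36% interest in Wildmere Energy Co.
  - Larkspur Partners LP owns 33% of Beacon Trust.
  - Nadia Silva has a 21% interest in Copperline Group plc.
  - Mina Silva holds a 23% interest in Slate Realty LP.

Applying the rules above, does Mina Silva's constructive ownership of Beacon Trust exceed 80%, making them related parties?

By parent–child attribution (R3), Mina Silva is treated as also owning Nadia Silva's interest in Slate Realty LP, giving 23% + 49% = 72%.
By parent–child attribution (R3), Mina Silva is treated as also owning Nadia Silva's interest in Copperline Group plc, giving 9% + 21% = 30%.
Chain via Slate Realty LP → Larkspur Partners LP (R2): 72% × 44% × 33% = 10.4544% of Beacon Trust.
Chain via Copperline Group plc → Wildmere Energy Co. (R2): 30% × 36% × 31% = 3.348% of Beacon Trust.
Aggregating (R1): 10.4544% + 3.348% = 13.8024%.
13.8024% does not exceed the 80% threshold, so Mina is not a related party to Beacon Trust.

No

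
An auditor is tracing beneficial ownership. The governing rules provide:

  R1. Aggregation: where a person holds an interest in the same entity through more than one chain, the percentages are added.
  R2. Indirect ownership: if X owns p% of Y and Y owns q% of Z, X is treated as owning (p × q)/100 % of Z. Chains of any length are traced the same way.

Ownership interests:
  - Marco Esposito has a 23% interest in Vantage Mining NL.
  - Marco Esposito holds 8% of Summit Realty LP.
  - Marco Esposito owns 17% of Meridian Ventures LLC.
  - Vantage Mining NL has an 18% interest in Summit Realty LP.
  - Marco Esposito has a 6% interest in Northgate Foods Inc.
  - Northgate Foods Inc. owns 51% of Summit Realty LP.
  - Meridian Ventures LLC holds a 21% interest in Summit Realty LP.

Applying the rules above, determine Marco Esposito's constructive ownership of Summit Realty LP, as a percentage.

Chain via Vantage Mining NL (R2): 23% × 18% = 4.14% of Summit Realty LP.
Chain via Meridian Ventures LLC (R2): 17% × 21% = 3.57% of Summit Realty LP.
Chain via Northgate Foods Inc. (R2): 6% × 51% = 3.06% of Summit Realty LP.
Direct interest in Summit Realty LP: 8%.
Aggregating (R1): 4.14% + 3.57% + 3.06% + 8% = 18.77%.

18.77%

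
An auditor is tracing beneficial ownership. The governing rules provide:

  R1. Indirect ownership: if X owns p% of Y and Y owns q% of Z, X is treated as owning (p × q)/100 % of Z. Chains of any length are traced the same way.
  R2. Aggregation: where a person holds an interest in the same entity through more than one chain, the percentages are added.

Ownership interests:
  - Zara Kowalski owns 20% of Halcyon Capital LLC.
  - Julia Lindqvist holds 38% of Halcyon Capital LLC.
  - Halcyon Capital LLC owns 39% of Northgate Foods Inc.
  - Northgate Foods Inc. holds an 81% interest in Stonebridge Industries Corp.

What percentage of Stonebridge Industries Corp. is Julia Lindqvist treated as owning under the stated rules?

12.0042%

Chain via Halcyon Capital LLC → Northgate Foods Inc. (R1): 38% × 39% × 81% = 12.0042% of Stonebridge Industries Corp.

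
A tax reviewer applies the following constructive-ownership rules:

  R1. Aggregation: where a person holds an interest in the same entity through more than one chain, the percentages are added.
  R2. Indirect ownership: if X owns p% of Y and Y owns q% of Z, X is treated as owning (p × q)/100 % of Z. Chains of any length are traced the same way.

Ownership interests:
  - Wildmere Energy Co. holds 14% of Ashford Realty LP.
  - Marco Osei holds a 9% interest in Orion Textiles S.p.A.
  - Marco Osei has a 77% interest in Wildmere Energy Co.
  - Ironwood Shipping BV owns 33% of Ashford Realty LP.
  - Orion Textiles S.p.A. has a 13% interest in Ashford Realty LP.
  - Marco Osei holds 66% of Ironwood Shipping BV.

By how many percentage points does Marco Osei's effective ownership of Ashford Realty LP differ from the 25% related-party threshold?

Chain via Ironwood Shipping BV (R2): 66% × 33% = 21.78% of Ashford Realty LP.
Chain via Wildmere Energy Co. (R2): 77% × 14% = 10.78% of Ashford Realty LP.
Chain via Orion Textiles S.p.A. (R2): 9% × 13% = 1.17% of Ashford Realty LP.
Aggregating (R1): 21.78% + 10.78% + 1.17% = 33.73%.
33.73% exceeds the 25% threshold by 8.73 percentage points.

8.73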